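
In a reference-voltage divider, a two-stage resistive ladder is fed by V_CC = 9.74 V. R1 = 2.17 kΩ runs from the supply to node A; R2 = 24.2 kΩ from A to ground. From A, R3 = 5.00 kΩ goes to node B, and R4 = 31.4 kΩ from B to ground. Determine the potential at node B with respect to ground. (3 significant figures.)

V_B ≈ 7.31 V

The second stage (R3 + R4 = 36.40 kΩ) loads node A in parallel with R2.
Effective lower resistance at A: R2 ‖ 36.40 = 14.54 kΩ.
First divider: V_A = V_CC · 14.54/(2.17 + 14.54) = 8.475 V.
Stage 2 is unloaded, so V_B = V_A · R4/(R3+R4) = 8.475 × 31.4/36.40 = 7.311 V.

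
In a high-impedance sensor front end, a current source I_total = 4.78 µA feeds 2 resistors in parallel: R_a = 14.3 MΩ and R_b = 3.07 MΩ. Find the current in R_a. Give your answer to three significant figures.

With just two branches, the current splits inversely with resistance.
I(R_a) = 4.78 × 3.07/(14.3 + 3.07) = 4.78 × 0.1767 = 0.8448 µA.

I ≈ 0.845 µA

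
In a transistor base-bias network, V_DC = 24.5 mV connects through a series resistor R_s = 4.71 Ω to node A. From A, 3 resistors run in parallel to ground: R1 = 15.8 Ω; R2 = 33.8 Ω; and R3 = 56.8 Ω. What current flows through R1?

I ≈ 1.02 mA

Equivalent of the parallel group: R_p = 9.051 Ω.
V_A = 24.5 × 9.051/13.76 = 16.11 mV.
Branch current I = V_A/R1 = 16.11/15.8 = 1.020 mA.
(Equivalently: I_total = 1.780 mA, then current-divider fraction G_k/ΣG = 0.5729.)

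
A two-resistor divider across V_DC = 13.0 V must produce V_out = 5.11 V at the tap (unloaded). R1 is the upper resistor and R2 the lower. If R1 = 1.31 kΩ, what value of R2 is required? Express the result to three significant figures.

The divider ratio is R2/(R1+R2) = 5.11/13.0 = 0.3931.
R2 = R1 · 0.3931/(1 − 0.3931) = 0.8484 kΩ.

R2 ≈ 0.848 kΩ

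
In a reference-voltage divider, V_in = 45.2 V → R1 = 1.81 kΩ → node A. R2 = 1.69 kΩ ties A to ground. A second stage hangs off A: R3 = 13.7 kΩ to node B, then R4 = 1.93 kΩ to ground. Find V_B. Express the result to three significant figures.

Looking into the second stage from A: R3 + R4 = 15.63 kΩ appears in parallel with R2.
Effective lower resistance at A: R2 ‖ 15.63 = 1.525 kΩ.
First divider: V_A = V_in · 1.525/(1.81 + 1.525) = 20.67 V.
Stage 2 is unloaded, so V_B = V_A · R4/(R3+R4) = 20.67 × 1.93/15.63 = 2.552 V.

V_B ≈ 2.55 V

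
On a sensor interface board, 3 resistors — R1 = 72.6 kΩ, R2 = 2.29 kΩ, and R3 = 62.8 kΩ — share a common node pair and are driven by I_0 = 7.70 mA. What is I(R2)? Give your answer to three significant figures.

I ≈ 7.21 mA

Conductances: ΣG = 1/72.6 + 1/2.29 + 1/62.8 = 0.4664 (1/kΩ).
R2 takes the fraction G_k/ΣG = 0.4367/0.4664 = 0.9363, so I = 7.70 × 0.9363 = 7.210 mA.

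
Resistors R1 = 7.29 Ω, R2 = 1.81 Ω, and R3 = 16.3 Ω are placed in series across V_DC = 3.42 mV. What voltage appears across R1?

Total series resistance ΣR = 7.29 + 1.81 + 16.3 = 25.40 Ω.
Voltage divider: V = V_DC · (7.290 / 25.40) = 3.42 × 0.2870 = 0.9816 mV.

V ≈ 0.982 mV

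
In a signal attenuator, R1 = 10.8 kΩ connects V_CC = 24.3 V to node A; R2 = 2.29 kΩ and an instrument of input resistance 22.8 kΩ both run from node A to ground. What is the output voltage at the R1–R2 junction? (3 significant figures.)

First combine the lower leg with the load: R2 ‖ R_L = 2.081 kΩ.
Then V_out = V_CC · R2'/(R1 + R2') = 24.3 × 2.081/12.88 = 3.926 V.

V_out ≈ 3.93 V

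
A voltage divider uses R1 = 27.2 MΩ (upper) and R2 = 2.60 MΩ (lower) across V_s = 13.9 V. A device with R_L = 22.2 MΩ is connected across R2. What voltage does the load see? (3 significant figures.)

V_out ≈ 1.10 V

R2 ‖ R_L = (2.60 × 22.2)/(2.60 + 22.2) = 2.327 MΩ.
Then V_out = V_s · R2'/(R1 + R2') = 13.9 × 2.327/29.53 = 1.096 V.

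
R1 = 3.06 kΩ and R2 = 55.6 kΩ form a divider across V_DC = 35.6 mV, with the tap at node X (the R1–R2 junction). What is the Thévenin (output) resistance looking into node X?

R_th ≈ 2.90 kΩ

Zeroing V_DC shorts the top of R1 to ground, so R_th = R1 ‖ R2 = 2.900 kΩ.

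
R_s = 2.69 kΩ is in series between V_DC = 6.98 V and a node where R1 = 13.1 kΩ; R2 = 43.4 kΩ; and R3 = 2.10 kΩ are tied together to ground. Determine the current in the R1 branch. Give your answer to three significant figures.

Parallel bank: R_p = 1/(1/13.1 + 1/43.4 + 1/2.10) = 1.737 kΩ.
Node voltage V_A = V_DC · R_p/(R_s + R_p) = 6.98 × 0.3924 = 2.739 V.
I(R1) = V_A / R1 = 2.739/13.1 = 0.2091 mA.

I ≈ 0.209 mA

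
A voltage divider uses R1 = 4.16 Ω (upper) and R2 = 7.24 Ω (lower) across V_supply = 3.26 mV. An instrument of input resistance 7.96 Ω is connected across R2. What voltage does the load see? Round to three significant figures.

V_out ≈ 1.55 mV

The load sits in parallel with R2, giving an effective lower resistance R2' = R2·R_L/(R2+R_L) = 3.791 Ω.
Then V_out = V_supply · R2'/(R1 + R2') = 3.26 × 3.791/7.951 = 1.554 mV.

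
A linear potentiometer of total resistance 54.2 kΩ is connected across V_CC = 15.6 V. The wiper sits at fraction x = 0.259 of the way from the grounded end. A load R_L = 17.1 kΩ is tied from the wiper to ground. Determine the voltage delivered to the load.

Lower segment x·R_p = 14.04 kΩ; upper segment (1−x)·R_p = 40.16 kΩ.
(x·R_p) ‖ R_L = 7.709 kΩ.
V_out = 15.6 × 7.709/(40.16 + 7.709) = 2.512 V.

V_out ≈ 2.51 V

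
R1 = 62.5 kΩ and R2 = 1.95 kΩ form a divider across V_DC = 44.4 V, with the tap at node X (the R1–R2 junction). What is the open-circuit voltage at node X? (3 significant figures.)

V_th is the unloaded tap voltage: V_DC · R2/(R1+R2) = 44.4 × 0.03026 = 1.343 V.

V_th ≈ 1.34 V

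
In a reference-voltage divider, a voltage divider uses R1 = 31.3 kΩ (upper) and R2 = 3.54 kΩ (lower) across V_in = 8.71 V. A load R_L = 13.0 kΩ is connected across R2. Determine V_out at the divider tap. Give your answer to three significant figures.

V_out ≈ 0.711 V

First combine the lower leg with the load: R2 ‖ R_L = 2.782 kΩ.
Voltage divider with the loaded lower leg: V_out = 8.71 × 2.782/(31.3 + 2.782) = 8.71 × 0.08164 = 0.7110 V.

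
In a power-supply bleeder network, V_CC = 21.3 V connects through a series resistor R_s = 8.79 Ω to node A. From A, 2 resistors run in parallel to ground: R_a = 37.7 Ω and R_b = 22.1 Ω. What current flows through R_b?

I ≈ 0.591 A

Parallel bank: R_p = 1/(1/37.7 + 1/22.1) = 13.93 Ω.
V_A = 21.3 × 13.93/22.72 = 13.06 V.
I(R_b) = V_A / R_b = 13.06/22.1 = 0.5910 A.
(Check via current divider: I_total = 0.9374 A; share G_k/ΣG = 0.6304 → same result.)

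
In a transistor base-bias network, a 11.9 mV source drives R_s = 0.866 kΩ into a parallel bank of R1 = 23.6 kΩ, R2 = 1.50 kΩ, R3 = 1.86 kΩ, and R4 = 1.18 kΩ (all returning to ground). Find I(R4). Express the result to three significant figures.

Parallel bank: R_p = 1/(1/23.6 + 1/1.50 + 1/1.86 + 1/1.18) = 0.4775 kΩ.
Node voltage V_A = V_supply · R_p/(R_s + R_p) = 11.9 × 0.3554 = 4.230 mV.
Branch current I = V_A/R4 = 4.230/1.18 = 3.584 µA.

I ≈ 3.58 µA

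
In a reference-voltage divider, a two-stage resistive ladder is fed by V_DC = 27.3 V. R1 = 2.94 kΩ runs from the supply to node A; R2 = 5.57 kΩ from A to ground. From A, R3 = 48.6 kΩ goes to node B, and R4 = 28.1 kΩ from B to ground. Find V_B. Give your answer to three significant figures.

Node A sees R2 in parallel with the series input of stage 2, R3 + R4 = 76.70 kΩ.
R2 ‖ (R3+R4) = 5.193 kΩ.
V_A = 27.3 × 5.193/(2.94 + 5.193) = 17.43 V.
Stage 2 is unloaded, so V_B = V_A · R4/(R3+R4) = 17.43 × 28.1/76.70 = 6.386 V.

V_B ≈ 6.39 V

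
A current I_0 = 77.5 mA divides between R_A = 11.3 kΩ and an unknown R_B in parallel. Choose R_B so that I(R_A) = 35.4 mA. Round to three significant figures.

In a two-way split, I_A/I_0 = R_B/(R_A + R_B).
35.4/77.5 = R_B/(R_A + R_B) → R_B = R_A · (0.4568)/(1 − 0.4568) = 11.3 × 0.8409 = 9.502 kΩ.

R_B ≈ 9.50 kΩ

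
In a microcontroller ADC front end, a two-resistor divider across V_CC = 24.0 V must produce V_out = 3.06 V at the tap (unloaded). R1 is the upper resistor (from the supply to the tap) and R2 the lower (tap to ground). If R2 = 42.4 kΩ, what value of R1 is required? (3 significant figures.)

V_out/V_CC = R2/(R1+R2) = 0.1275.
So R1 = R2 · (V_CC/V_out − 1) = 42.4 × (24.0/3.06 − 1) = 42.4 × 6.843 = 290.1 kΩ.

R1 ≈ 290 kΩ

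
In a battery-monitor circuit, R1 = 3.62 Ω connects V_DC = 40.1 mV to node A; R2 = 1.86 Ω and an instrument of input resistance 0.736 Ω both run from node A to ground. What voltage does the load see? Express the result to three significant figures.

The load sits in parallel with R2, giving an effective lower resistance R2' = R2·R_L/(R2+R_L) = 0.5273 Ω.
Voltage divider with the loaded lower leg: V_out = 40.1 × 0.5273/(3.62 + 0.5273) = 40.1 × 0.1272 = 5.099 mV.
(Unloaded it would be 13.6 mV; the load pulls it down.)

V_out ≈ 5.10 mV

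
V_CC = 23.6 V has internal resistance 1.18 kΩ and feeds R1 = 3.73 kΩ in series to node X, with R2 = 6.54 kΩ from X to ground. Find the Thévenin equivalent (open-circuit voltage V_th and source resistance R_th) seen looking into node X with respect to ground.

V_th ≈ 13.5 V, R_th ≈ 2.80 kΩ

R1' = 1.18 + 3.73 = 4.910 kΩ (source resistance + R1).
With X open, the divider is unloaded: V_th = 23.6 × 6.54/11.45 = 13.48 V.
Zeroing V_CC shorts the top of R1' to ground, so R_th = R1' ‖ R2 = 2.804 kΩ.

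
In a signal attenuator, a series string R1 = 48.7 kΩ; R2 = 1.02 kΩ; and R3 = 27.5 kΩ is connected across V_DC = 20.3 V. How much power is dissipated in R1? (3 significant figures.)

P ≈ 3.37 mW

The common current is I = 20.3/77.22 = 0.2629 mA.
P(R1) = I²·R1 = (0.2629)² × 48.7 = 3.366 mW.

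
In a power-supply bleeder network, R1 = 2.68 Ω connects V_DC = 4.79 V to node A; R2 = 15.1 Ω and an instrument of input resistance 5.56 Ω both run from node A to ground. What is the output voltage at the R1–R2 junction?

V_out ≈ 2.89 V

The load sits in parallel with R2, giving an effective lower resistance R2' = R2·R_L/(R2+R_L) = 4.064 Ω.
Now apply the divider: V_out = 4.79 × 0.6026 = 2.886 V.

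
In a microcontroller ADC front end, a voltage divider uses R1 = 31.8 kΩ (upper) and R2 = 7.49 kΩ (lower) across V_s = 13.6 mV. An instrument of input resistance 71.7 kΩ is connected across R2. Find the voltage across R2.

R2 ‖ R_L = (7.49 × 71.7)/(7.49 + 71.7) = 6.782 kΩ.
Then V_out = V_s · R2'/(R1 + R2') = 13.6 × 6.782/38.58 = 2.391 mV.

V_out ≈ 2.39 mV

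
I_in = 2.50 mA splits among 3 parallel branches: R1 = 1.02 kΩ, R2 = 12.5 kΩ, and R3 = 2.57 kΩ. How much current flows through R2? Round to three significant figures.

ΣG = 1/1.02 + 1/12.5 + 1/2.57 = 1.449.
R2 takes the fraction G_k/ΣG = 0.08000/1.449 = 0.05519, so I = 2.50 × 0.05519 = 0.1380 mA.

I ≈ 0.138 mA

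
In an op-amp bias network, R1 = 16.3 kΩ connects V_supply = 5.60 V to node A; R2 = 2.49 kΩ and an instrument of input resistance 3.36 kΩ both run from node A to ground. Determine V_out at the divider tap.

V_out ≈ 0.452 V

R2 ‖ R_L = (2.49 × 3.36)/(2.49 + 3.36) = 1.430 kΩ.
Voltage divider with the loaded lower leg: V_out = 5.60 × 1.430/(16.3 + 1.430) = 5.60 × 0.08066 = 0.4517 V.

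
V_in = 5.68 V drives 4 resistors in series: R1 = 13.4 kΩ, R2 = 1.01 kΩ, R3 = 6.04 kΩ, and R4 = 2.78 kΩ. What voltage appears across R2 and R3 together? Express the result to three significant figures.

V ≈ 1.72 V

Total series resistance ΣR = 13.4 + 1.01 + 6.04 + 2.78 = 23.23 kΩ.
R_{R2..R3} = 1.01 + 6.04 = 7.050 kΩ.
By the voltage-divider rule, V = 5.68 × 7.050/23.23 = 1.724 V.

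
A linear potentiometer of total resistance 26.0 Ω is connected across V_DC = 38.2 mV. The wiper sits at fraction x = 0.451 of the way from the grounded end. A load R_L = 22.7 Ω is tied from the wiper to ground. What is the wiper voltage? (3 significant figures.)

V_out ≈ 13.4 mV

Lower segment x·R_p = 11.73 Ω; upper segment (1−x)·R_p = 14.27 Ω.
Lower segment in parallel with the load: 11.73 ‖ 22.7 = 7.732 Ω.
Loaded-divider output: V_out = 38.2 × 0.3514 = 13.42 mV.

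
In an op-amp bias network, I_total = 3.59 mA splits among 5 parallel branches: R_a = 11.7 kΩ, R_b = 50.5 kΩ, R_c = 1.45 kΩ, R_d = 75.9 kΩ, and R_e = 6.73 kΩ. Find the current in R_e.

Conductances: ΣG = 1/11.7 + 1/50.5 + 1/1.45 + 1/75.9 + 1/6.73 = 0.9567 (1/kΩ).
R_e takes the fraction G_k/ΣG = 0.1486/0.9567 = 0.1553, so I = 3.59 × 0.1553 = 0.5576 mA.

I ≈ 0.558 mA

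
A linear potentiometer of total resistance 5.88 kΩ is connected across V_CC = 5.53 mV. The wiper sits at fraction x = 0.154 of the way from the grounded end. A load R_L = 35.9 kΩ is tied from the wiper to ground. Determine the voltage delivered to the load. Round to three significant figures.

Split the track: R_lower = x·R_p = 0.9055 kΩ, R_upper = (1−x)·R_p = 4.974 kΩ.
R_L loads the lower segment: effective lower R = 0.8832 kΩ.
Loaded-divider output: V_out = 5.53 × 0.1508 = 0.8338 mV.

V_out ≈ 0.834 mV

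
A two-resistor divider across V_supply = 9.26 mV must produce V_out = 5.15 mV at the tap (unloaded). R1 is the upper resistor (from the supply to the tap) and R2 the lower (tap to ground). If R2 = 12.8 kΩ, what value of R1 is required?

R1 ≈ 10.2 kΩ

Required fraction k = V_out/V_supply = 0.5562.
So R1 = R2 · (V_supply/V_out − 1) = 12.8 × (9.26/5.15 − 1) = 12.8 × 0.7981 = 10.22 kΩ.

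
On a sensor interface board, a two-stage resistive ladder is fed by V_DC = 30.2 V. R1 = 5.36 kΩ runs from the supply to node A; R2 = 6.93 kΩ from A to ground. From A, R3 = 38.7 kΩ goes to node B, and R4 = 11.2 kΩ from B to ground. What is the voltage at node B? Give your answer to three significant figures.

Node A sees R2 in parallel with the series input of stage 2, R3 + R4 = 49.90 kΩ.
Effective lower resistance at A: R2 ‖ 49.90 = 6.085 kΩ.
V_A = 30.2 × 6.085/(5.36 + 6.085) = 16.06 V.
Stage 2 is unloaded, so V_B = V_A · R4/(R3+R4) = 16.06 × 11.2/49.90 = 3.604 V.

V_B ≈ 3.60 V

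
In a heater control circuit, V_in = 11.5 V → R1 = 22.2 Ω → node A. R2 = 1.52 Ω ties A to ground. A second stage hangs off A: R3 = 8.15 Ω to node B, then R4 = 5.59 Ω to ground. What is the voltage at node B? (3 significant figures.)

V_B ≈ 0.272 V

Node A sees R2 in parallel with the series input of stage 2, R3 + R4 = 13.74 Ω.
R2 ‖ (R3+R4) = 1.369 Ω.
V_A = 11.5 × 1.369/(22.2 + 1.369) = 0.6678 V.
Stage 2 is unloaded, so V_B = V_A · R4/(R3+R4) = 0.6678 × 5.59/13.74 = 0.2717 V.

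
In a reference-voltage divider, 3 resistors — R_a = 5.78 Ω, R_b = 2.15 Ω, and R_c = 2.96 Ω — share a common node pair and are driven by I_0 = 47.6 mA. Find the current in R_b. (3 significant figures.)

Conductances: ΣG = 1/5.78 + 1/2.15 + 1/2.96 = 0.9760 (1/Ω).
By the current-divider rule, I = I_0 · G_k/ΣG = 47.6 × 0.4766 = 22.68 mA.

I ≈ 22.7 mA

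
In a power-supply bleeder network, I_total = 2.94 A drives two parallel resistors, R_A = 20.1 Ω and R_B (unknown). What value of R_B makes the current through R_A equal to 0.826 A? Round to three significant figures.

The fraction through R_A equals R_B/(R_A+R_B).
0.826/2.94 = R_B/(R_A + R_B) → R_B = R_A · (0.2810)/(1 − 0.2810) = 20.1 × 0.3907 = 7.854 Ω.

R_B ≈ 7.85 Ω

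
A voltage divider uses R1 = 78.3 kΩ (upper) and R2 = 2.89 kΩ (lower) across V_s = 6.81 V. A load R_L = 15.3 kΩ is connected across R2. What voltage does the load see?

V_out ≈ 0.205 V

The load sits in parallel with R2, giving an effective lower resistance R2' = R2·R_L/(R2+R_L) = 2.431 kΩ.
Voltage divider with the loaded lower leg: V_out = 6.81 × 2.431/(78.3 + 2.431) = 6.81 × 0.03011 = 0.2051 V.
(Unloaded it would be 0.242 V; the load pulls it down.)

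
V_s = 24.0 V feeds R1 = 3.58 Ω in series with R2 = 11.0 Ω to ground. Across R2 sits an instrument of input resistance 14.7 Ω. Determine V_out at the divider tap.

V_out ≈ 15.3 V

The load sits in parallel with R2, giving an effective lower resistance R2' = R2·R_L/(R2+R_L) = 6.292 Ω.
Then V_out = V_s · R2'/(R1 + R2') = 24.0 × 6.292/9.872 = 15.30 V.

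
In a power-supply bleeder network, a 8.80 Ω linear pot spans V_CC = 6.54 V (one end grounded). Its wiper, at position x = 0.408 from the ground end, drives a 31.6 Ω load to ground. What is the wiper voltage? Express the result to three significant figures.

V_out ≈ 2.50 V

Lower segment x·R_p = 3.590 Ω; upper segment (1−x)·R_p = 5.210 Ω.
Lower segment in parallel with the load: 3.590 ‖ 31.6 = 3.224 Ω.
V_out = 6.54 × 3.224/(5.210 + 3.224) = 2.500 V.
(Unloaded: V_out = x·V_CC = 2.67 V.)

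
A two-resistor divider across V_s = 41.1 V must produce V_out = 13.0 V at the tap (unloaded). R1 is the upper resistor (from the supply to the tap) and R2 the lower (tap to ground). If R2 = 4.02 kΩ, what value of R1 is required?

R1 ≈ 8.69 kΩ

Required fraction k = V_out/V_s = 0.3163.
Rearranging, R1 = R2·(1−k)/k = 4.02 × 2.162 = 8.689 kΩ.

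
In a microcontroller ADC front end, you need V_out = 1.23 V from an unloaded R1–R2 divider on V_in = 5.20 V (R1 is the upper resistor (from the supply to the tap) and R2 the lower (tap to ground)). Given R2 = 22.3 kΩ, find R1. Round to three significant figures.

The divider ratio is R2/(R1+R2) = 1.23/5.20 = 0.2365.
So R1 = R2 · (V_in/V_out − 1) = 22.3 × (5.20/1.23 − 1) = 22.3 × 3.228 = 71.98 kΩ.

R1 ≈ 72.0 kΩ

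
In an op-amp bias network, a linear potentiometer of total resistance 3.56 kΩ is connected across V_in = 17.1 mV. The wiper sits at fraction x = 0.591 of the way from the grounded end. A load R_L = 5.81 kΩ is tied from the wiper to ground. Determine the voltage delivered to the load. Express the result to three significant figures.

V_out ≈ 8.80 mV

Lower segment x·R_p = 2.104 kΩ; upper segment (1−x)·R_p = 1.456 kΩ.
R_L loads the lower segment: effective lower R = 1.545 kΩ.
Then V_out = V_in · 1.545/(1.456 + 1.545) = 8.802 mV.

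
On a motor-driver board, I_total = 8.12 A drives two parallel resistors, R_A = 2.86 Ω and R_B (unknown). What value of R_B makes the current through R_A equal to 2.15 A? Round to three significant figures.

In a two-way split, I_A/I_total = R_B/(R_A + R_B).
With f = 0.2648, R_B = R_A · f/(1−f) = 2.86 × 0.3601 = 1.030 Ω.

R_B ≈ 1.03 Ω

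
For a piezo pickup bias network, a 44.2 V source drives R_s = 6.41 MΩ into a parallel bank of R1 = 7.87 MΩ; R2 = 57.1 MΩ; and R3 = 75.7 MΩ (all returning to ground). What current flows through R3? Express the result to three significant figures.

Parallel bank: R_p = 1/(1/7.87 + 1/57.1 + 1/75.7) = 6.338 MΩ.
V_A = 44.2 × 6.338/12.75 = 21.97 V.
I(R3) = V_A / R3 = 21.97/75.7 = 0.2903 µA.

I ≈ 0.290 µA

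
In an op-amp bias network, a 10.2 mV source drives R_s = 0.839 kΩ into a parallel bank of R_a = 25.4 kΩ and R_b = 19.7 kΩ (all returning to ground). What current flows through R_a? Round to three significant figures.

Combine the parallel branches: R_p = (1/25.4 + 1/19.7)⁻¹ = 11.09 kΩ.
Node voltage V_A = V_s · R_p/(R_s + R_p) = 10.2 × 0.9297 = 9.483 mV.
I(R_a) = V_A / R_a = 9.483/25.4 = 0.3733 µA.

I ≈ 0.373 µA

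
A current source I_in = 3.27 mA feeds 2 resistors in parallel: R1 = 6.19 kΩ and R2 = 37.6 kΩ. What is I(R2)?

For two parallel branches, I_k = I_in · (other R)/(sum of R).
I(R2) = 3.27 × 6.19/(6.19 + 37.6) = 3.27 × 0.1414 = 0.4622 mA.

I ≈ 0.462 mA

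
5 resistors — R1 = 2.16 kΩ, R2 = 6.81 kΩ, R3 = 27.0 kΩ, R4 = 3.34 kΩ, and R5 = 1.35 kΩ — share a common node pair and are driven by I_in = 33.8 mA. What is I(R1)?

I ≈ 9.28 mA

Conductances: ΣG = 1/2.16 + 1/6.81 + 1/27.0 + 1/3.34 + 1/1.35 = 1.687 (1/kΩ).
Current divider: I(R1) = I_in · G_k/ΣG = 33.8 × (0.4630/1.687) = 33.8 × 0.2744 = 9.276 mA.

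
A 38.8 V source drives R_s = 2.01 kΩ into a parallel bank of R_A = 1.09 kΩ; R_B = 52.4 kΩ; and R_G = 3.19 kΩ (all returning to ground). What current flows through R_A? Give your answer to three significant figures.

I ≈ 10.1 mA

Equivalent of the parallel group: R_p = 0.8000 kΩ.
Node voltage V_A = V_in · R_p/(R_s + R_p) = 38.8 × 0.2847 = 11.05 V.
I(R_A) = V_A / R_A = 11.05/1.09 = 10.13 mA.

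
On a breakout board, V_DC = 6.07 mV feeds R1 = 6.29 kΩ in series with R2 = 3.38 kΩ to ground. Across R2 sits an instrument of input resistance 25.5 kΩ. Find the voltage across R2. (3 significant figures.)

V_out ≈ 1.95 mV

The load sits in parallel with R2, giving an effective lower resistance R2' = R2·R_L/(R2+R_L) = 2.984 kΩ.
Then V_out = V_DC · R2'/(R1 + R2') = 6.07 × 2.984/9.274 = 1.953 mV.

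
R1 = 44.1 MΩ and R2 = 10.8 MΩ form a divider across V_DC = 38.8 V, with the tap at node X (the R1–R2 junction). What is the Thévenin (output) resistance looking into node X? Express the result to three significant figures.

With V_DC suppressed (replaced by a short), R_th = R1 ‖ R2 = (44.10 × 10.8)/(44.10 + 10.8) = 8.675 MΩ.

R_th ≈ 8.68 MΩ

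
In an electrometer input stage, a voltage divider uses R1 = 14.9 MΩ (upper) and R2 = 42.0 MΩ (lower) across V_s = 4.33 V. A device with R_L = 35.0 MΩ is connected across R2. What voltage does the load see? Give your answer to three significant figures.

First combine the lower leg with the load: R2 ‖ R_L = 19.09 MΩ.
Now apply the divider: V_out = 4.33 × 0.5616 = 2.432 V.

V_out ≈ 2.43 V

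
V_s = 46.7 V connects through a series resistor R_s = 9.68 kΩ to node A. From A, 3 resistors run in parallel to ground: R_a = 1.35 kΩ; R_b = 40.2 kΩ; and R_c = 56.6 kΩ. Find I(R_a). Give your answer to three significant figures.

Equivalent of the parallel group: R_p = 1.277 kΩ.
V_A = 46.7 × 1.277/10.96 = 5.442 V.
Branch current I = V_A/R_a = 5.442/1.35 = 4.031 mA.

I ≈ 4.03 mA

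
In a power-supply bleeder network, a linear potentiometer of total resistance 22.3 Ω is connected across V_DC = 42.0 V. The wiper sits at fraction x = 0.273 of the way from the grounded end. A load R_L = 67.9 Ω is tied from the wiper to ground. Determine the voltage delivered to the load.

V_out ≈ 10.8 V

Split the track: R_lower = x·R_p = 6.088 Ω, R_upper = (1−x)·R_p = 16.21 Ω.
(x·R_p) ‖ R_L = 5.587 Ω.
Loaded-divider output: V_out = 42.0 × 0.2563 = 10.76 V.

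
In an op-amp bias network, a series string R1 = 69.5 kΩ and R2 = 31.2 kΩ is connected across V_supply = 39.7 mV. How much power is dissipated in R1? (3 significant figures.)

The common current is I = 39.7/100.7 = 0.3942 µA.
P(R1) = I²·R1 = (0.3942)² × 69.5 = 10.80 nW.

P ≈ 10.8 nW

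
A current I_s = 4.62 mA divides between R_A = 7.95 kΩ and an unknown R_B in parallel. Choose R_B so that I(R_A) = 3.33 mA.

In a two-way split, I_A/I_s = R_B/(R_A + R_B).
3.33/4.62 = R_B/(R_A + R_B) → R_B = R_A · (0.7208)/(1 − 0.7208) = 7.95 × 2.581 = 20.52 kΩ.

R_B ≈ 20.5 kΩ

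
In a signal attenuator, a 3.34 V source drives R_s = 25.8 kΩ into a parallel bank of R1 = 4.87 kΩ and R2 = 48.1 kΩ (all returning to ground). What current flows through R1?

Parallel bank: R_p = 1/(1/4.87 + 1/48.1) = 4.422 kΩ.
Node voltage V_A = V_in · R_p/(R_s + R_p) = 3.34 × 0.1463 = 0.4887 V.
Branch current I = V_A/R1 = 0.4887/4.87 = 0.1004 mA.
(Check via current divider: I_total = 0.1105 mA; share G_k/ΣG = 0.9081 → same result.)

I ≈ 0.100 mA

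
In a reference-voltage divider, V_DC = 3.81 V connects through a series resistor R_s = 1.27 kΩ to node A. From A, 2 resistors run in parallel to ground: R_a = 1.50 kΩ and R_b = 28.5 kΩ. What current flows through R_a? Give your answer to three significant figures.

Combine the parallel branches: R_p = (1/1.50 + 1/28.5)⁻¹ = 1.425 kΩ.
V_A = 3.81 × 1.425/2.695 = 2.015 V.
I(R_a) = V_A / R_a = 2.015/1.50 = 1.343 mA.
(Check via current divider: I_total = 1.414 mA; share G_k/ΣG = 0.9500 → same result.)

I ≈ 1.34 mA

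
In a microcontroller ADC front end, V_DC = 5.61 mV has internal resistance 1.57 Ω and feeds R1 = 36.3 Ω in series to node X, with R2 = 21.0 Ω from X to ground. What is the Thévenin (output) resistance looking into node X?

R1' = 1.57 + 36.3 = 37.87 Ω (source resistance + R1).
With V_DC suppressed (replaced by a short), R_th = R1' ‖ R2 = (37.87 × 21.0)/(37.87 + 21.0) = 13.51 Ω.

R_th ≈ 13.5 Ω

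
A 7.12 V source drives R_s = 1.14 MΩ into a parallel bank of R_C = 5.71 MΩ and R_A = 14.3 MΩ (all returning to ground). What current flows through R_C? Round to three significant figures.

Combine the parallel branches: R_p = (1/5.71 + 1/14.3)⁻¹ = 4.081 MΩ.
Node voltage V_A = V_supply · R_p/(R_s + R_p) = 7.12 × 0.7816 = 5.565 V.
I(R_C) = V_A / R_C = 5.565/5.71 = 0.9746 µA.

I ≈ 0.975 µA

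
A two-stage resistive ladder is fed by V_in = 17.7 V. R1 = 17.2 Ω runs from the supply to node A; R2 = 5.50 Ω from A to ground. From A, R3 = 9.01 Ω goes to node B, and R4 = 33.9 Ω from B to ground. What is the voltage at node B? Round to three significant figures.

V_B ≈ 3.09 V

The second stage (R3 + R4 = 42.91 Ω) loads node A in parallel with R2.
Effective lower resistance at A: R2 ‖ 42.91 = 4.875 Ω.
First divider: V_A = V_in · 4.875/(17.2 + 4.875) = 3.909 V.
Then the unloaded second divider: V_B = V_A × R4/(R3+R4) = 3.909 × 0.7900 = 3.088 V.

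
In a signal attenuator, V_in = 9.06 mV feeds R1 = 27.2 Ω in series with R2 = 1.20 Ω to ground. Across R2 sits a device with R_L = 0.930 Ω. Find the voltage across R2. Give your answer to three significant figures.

V_out ≈ 0.171 mV

First combine the lower leg with the load: R2 ‖ R_L = 0.5239 Ω.
Now apply the divider: V_out = 9.06 × 0.01890 = 0.1712 mV.
(Unloaded it would be 0.383 mV; the load pulls it down.)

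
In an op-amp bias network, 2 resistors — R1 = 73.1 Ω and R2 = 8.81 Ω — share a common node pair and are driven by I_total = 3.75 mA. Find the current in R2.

For two parallel branches, I_k = I_total · (other R)/(sum of R).
I(R2) = 3.75 × 73.1/(73.1 + 8.81) = 3.75 × 0.8924 = 3.347 mA.

I ≈ 3.35 mA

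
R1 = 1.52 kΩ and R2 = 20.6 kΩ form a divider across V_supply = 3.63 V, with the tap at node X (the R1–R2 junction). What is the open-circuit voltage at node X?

V_th is the unloaded tap voltage: V_supply · R2/(R1+R2) = 3.63 × 0.9313 = 3.381 V.

V_th ≈ 3.38 V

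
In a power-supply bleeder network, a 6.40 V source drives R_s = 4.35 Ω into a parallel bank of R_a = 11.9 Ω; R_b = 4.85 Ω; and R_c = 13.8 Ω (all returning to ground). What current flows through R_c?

I ≈ 0.180 A

Combine the parallel branches: R_p = (1/11.9 + 1/4.85 + 1/13.8)⁻¹ = 2.757 Ω.
V_A = 6.40 × 2.757/7.107 = 2.483 V.
Branch current I = V_A/R_c = 2.483/13.8 = 0.1799 A.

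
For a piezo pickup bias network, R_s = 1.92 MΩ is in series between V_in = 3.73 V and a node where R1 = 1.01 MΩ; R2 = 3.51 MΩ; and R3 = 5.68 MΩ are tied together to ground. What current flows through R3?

I ≈ 0.173 µA

Parallel bank: R_p = 1/(1/1.01 + 1/3.51 + 1/5.68) = 0.6892 MΩ.
Node voltage V_A = V_in · R_p/(R_s + R_p) = 3.73 × 0.2641 = 0.9852 V.
Branch current I = V_A/R3 = 0.9852/5.68 = 0.1735 µA.
(Equivalently: I_total = 1.430 µA, then current-divider fraction G_k/ΣG = 0.1213.)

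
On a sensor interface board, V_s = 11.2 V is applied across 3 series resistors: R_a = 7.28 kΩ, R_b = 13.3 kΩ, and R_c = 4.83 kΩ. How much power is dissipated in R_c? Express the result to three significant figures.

Series current I = V_s/ΣR = 11.2/25.41 = 0.4408 mA.
P = I²R = 0.1943 × 4.83 = 0.9384 mW.

P ≈ 0.938 mW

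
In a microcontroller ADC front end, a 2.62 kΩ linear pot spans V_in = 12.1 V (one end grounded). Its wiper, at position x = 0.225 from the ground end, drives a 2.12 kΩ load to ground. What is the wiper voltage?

The pot divides into 2.030 kΩ above the wiper and 0.5895 kΩ below.
(x·R_p) ‖ R_L = 0.4612 kΩ.
V_out = 12.1 × 0.4612/(2.030 + 0.4612) = 2.240 V.
(Unloaded: V_out = x·V_in = 2.72 V.)

V_out ≈ 2.24 V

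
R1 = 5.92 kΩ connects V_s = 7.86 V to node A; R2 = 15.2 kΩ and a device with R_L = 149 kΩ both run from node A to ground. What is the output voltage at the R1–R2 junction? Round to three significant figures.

First combine the lower leg with the load: R2 ‖ R_L = 13.79 kΩ.
Then V_out = V_s · R2'/(R1 + R2') = 7.86 × 13.79/19.71 = 5.500 V.
(Unloaded it would be 5.66 V; the load pulls it down.)

V_out ≈ 5.50 V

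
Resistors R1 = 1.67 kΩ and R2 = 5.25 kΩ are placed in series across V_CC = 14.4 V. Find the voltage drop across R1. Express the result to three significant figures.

V ≈ 3.48 V

Total series resistance ΣR = 1.67 + 5.25 = 6.920 kΩ.
By the voltage-divider rule, V = 14.4 × 1.670/6.920 = 3.475 V.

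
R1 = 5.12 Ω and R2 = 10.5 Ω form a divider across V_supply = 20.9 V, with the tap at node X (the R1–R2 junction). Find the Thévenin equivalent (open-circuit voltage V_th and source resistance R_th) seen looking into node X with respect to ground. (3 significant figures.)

With X open, the divider is unloaded: V_th = 20.9 × 10.5/15.62 = 14.05 V.
With V_supply suppressed (replaced by a short), R_th = R1 ‖ R2 = (5.120 × 10.5)/(5.120 + 10.5) = 3.442 Ω.

V_th ≈ 14.0 V, R_th ≈ 3.44 Ω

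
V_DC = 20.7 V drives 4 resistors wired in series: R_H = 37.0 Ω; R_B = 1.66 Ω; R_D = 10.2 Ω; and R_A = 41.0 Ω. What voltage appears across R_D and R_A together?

V ≈ 11.8 V

Series total: ΣR = 37.0 + 1.66 + 10.2 + 41.0 = 89.86 Ω.
R_{R_D..R_A} = 10.2 + 41.0 = 51.20 Ω.
V = V_DC · R/ΣR = 20.7 × 0.5698 = 11.79 V.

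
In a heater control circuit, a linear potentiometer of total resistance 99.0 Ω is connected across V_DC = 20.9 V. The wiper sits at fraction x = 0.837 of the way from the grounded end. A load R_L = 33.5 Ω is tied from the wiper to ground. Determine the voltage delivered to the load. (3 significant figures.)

Lower segment x·R_p = 82.86 Ω; upper segment (1−x)·R_p = 16.14 Ω.
(x·R_p) ‖ R_L = 23.86 Ω.
V_out = 20.9 × 23.86/(16.14 + 23.86) = 12.47 V.

V_out ≈ 12.5 V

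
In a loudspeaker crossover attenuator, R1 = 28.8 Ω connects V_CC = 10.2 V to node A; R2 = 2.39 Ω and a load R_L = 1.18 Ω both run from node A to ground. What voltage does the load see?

R2 ‖ R_L = (2.39 × 1.18)/(2.39 + 1.18) = 0.7900 Ω.
Now apply the divider: V_out = 10.2 × 0.02670 = 0.2723 V.
(Unloaded it would be 0.782 V; the load pulls it down.)

V_out ≈ 0.272 V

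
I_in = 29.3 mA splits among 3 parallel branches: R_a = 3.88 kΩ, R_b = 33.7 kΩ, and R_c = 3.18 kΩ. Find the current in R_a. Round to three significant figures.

I ≈ 12.5 mA

Conductances: ΣG = 1/3.88 + 1/33.7 + 1/3.18 = 0.6019 (1/kΩ).
R_a takes the fraction G_k/ΣG = 0.2577/0.6019 = 0.4282, so I = 29.3 × 0.4282 = 12.55 mA.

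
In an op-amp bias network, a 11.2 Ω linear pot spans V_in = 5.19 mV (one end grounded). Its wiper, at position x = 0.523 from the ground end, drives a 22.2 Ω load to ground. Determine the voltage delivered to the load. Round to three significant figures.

Lower segment x·R_p = 5.858 Ω; upper segment (1−x)·R_p = 5.342 Ω.
Lower segment in parallel with the load: 5.858 ‖ 22.2 = 4.635 Ω.
V_out = 5.19 × 4.635/(5.342 + 4.635) = 2.411 mV.

V_out ≈ 2.41 mV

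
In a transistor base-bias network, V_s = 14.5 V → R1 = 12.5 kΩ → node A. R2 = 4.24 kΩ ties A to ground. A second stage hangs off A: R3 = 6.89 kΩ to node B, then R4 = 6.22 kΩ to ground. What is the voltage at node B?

V_B ≈ 1.40 V

Looking into the second stage from A: R3 + R4 = 13.11 kΩ appears in parallel with R2.
Effective lower resistance at A: R2 ‖ 13.11 = 3.204 kΩ.
So V_A = 14.5 × 0.2040 = 2.958 V.
Then the unloaded second divider: V_B = V_A × R4/(R3+R4) = 2.958 × 0.4744 = 1.404 V.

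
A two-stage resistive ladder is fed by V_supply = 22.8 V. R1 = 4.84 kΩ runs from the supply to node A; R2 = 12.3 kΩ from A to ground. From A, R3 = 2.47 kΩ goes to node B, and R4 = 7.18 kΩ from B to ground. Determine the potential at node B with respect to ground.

V_B ≈ 8.95 V

Node A sees R2 in parallel with the series input of stage 2, R3 + R4 = 9.650 kΩ.
Effective lower resistance at A: R2 ‖ 9.650 = 5.408 kΩ.
V_A = 22.8 × 5.408/(4.84 + 5.408) = 12.03 V.
Stage 2 is unloaded, so V_B = V_A · R4/(R3+R4) = 12.03 × 7.18/9.650 = 8.952 V.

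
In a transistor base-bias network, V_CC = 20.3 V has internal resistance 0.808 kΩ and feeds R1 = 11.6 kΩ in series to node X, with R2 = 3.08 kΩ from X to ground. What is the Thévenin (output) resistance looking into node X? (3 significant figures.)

R_th ≈ 2.47 kΩ

R1' = 0.808 + 11.6 = 12.41 kΩ (source resistance + R1).
Looking into X with the source shorted: R_th = R1'·R2/(R1'+R2) = 12.41 × 3.08/15.49 = 2.468 kΩ.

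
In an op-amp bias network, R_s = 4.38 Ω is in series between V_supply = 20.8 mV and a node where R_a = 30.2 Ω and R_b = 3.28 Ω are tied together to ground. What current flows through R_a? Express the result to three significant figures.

Combine the parallel branches: R_p = (1/30.2 + 1/3.28)⁻¹ = 2.959 Ω.
Node voltage V_A = V_supply · R_p/(R_s + R_p) = 20.8 × 0.4032 = 8.386 mV.
Branch current I = V_A/R_a = 8.386/30.2 = 0.2777 mA.

I ≈ 0.278 mA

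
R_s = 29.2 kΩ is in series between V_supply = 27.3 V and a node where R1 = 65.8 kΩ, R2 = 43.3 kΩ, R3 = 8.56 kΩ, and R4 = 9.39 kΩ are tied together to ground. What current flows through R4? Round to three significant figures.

I ≈ 0.337 mA

Parallel bank: R_p = 1/(1/65.8 + 1/43.3 + 1/8.56 + 1/9.39) = 3.822 kΩ.
Node voltage V_A = V_supply · R_p/(R_s + R_p) = 27.3 × 0.1158 = 3.160 V.
Branch current I = V_A/R4 = 3.160/9.39 = 0.3365 mA.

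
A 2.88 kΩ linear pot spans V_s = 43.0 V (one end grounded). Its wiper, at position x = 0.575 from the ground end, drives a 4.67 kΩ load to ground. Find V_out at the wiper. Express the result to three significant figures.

The pot divides into 1.224 kΩ above the wiper and 1.656 kΩ below.
R_L loads the lower segment: effective lower R = 1.222 kΩ.
Then V_out = V_s · 1.222/(1.224 + 1.222) = 21.49 V.

V_out ≈ 21.5 V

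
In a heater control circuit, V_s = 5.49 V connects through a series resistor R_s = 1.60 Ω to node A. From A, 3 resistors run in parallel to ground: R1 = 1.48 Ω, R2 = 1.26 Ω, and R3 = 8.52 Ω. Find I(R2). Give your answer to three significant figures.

Parallel bank: R_p = 1/(1/1.48 + 1/1.26 + 1/8.52) = 0.6302 Ω.
Node voltage V_A = V_s · R_p/(R_s + R_p) = 5.49 × 0.2826 = 1.551 V.
I(R2) = V_A / R2 = 1.551/1.26 = 1.231 A.
(Check via current divider: I_total = 2.462 A; share G_k/ΣG = 0.5002 → same result.)

I ≈ 1.23 A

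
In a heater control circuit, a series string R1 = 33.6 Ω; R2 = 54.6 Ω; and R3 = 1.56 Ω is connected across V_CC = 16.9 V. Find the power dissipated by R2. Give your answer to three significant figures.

The common current is I = 16.9/89.76 = 0.1883 A.
P = I²R = 0.03545 × 54.6 = 1.936 W.

P ≈ 1.94 W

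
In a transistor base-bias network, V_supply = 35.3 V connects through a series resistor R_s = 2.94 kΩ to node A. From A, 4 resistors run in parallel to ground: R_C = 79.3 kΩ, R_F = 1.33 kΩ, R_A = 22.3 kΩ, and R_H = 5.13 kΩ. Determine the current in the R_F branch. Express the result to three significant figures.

Equivalent of the parallel group: R_p = 0.9958 kΩ.
V_A = 35.3 × 0.9958/3.936 = 8.931 V.
I(R_F) = V_A / R_F = 8.931/1.33 = 6.715 mA.

I ≈ 6.72 mA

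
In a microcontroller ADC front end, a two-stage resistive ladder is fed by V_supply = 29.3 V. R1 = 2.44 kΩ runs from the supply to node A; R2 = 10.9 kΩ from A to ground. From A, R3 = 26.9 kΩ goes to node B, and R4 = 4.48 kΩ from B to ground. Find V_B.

Node A sees R2 in parallel with the series input of stage 2, R3 + R4 = 31.38 kΩ.
Effective lower resistance at A: R2 ‖ 31.38 = 8.090 kΩ.
V_A = 29.3 × 8.090/(2.44 + 8.090) = 22.51 V.
V_B = V_A × 0.1428 = 3.214 V.

V_B ≈ 3.21 V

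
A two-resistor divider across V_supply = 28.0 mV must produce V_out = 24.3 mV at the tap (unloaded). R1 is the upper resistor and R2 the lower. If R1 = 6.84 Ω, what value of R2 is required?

R2 ≈ 44.9 Ω

Required fraction k = V_out/V_supply = 0.8679.
R2 = R1 · 0.8679/(1 − 0.8679) = 44.92 Ω.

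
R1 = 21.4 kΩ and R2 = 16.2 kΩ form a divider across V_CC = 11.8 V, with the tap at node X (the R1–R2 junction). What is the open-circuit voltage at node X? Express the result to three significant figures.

V_th is the unloaded tap voltage: V_CC · R2/(R1+R2) = 11.8 × 0.4309 = 5.084 V.

V_th ≈ 5.08 V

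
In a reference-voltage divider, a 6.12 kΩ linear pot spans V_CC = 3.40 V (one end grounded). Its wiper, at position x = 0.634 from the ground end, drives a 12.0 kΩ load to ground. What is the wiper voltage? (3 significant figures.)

Lower segment x·R_p = 3.880 kΩ; upper segment (1−x)·R_p = 2.240 kΩ.
Lower segment in parallel with the load: 3.880 ‖ 12.0 = 2.932 kΩ.
V_out = 3.40 × 2.932/(2.240 + 2.932) = 1.927 V.

V_out ≈ 1.93 V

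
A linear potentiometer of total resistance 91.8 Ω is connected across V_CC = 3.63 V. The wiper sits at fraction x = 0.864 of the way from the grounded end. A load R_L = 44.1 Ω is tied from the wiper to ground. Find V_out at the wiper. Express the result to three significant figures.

V_out ≈ 2.52 V

Split the track: R_lower = x·R_p = 79.32 Ω, R_upper = (1−x)·R_p = 12.48 Ω.
(x·R_p) ‖ R_L = 28.34 Ω.
Loaded-divider output: V_out = 3.63 × 0.6942 = 2.520 V.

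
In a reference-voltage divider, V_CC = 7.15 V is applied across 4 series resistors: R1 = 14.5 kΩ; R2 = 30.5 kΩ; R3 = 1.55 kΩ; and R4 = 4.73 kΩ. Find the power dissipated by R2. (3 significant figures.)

ΣR = 51.28 kΩ → I = 7.15/51.28 = 0.1394 mA.
V(R2) = I·R = 4.253 V; P = V·I = 4.253 × 0.1394 = 0.5929 mW.

P ≈ 0.593 mW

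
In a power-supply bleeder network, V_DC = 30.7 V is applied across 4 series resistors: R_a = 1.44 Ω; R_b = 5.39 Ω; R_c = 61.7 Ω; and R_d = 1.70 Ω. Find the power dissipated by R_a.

P ≈ 0.275 W

The common current is I = 30.7/70.23 = 0.4371 A.
V(R_a) = I·R = 0.6295 V; P = V·I = 0.6295 × 0.4371 = 0.2752 W.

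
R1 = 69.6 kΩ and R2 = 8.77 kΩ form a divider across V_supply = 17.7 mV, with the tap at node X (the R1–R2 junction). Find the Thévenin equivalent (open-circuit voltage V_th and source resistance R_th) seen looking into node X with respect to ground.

With X open, the divider is unloaded: V_th = 17.7 × 8.77/78.37 = 1.981 mV.
Zeroing V_supply shorts the top of R1 to ground, so R_th = R1 ‖ R2 = 7.789 kΩ.

V_th ≈ 1.98 mV, R_th ≈ 7.79 kΩ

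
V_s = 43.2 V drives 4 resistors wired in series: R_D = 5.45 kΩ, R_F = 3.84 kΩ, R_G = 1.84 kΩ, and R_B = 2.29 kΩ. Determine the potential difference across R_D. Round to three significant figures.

V ≈ 17.5 V

ΣR = 5.45 + 3.84 + 1.84 + 2.29 = 13.42 kΩ.
By the voltage-divider rule, V = 43.2 × 5.450/13.42 = 17.54 V.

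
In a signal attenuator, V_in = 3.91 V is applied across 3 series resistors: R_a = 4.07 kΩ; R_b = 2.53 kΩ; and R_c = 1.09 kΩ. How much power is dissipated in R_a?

P ≈ 1.05 mW

ΣR = 7.690 kΩ → I = 3.91/7.690 = 0.5085 mA.
P(R_a) = I²·R_a = (0.5085)² × 4.07 = 1.052 mW.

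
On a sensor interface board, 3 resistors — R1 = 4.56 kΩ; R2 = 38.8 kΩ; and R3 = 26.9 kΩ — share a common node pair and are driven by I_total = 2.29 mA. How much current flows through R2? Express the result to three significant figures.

Conductances: ΣG = 1/4.56 + 1/38.8 + 1/26.9 = 0.2822 (1/kΩ).
By the current-divider rule, I = I_total · G_k/ΣG = 2.29 × 0.09131 = 0.2091 mA.

I ≈ 0.209 mA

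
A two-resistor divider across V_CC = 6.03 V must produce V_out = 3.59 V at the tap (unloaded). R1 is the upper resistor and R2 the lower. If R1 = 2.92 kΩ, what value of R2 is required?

R2 ≈ 4.30 kΩ

Required fraction k = V_out/V_CC = 0.5954.
So R2 = R1 · V_out/(V_CC − V_out) = 2.92 × 3.59/(6.03 − 3.59) = 2.92 × 1.471 = 4.296 kΩ.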